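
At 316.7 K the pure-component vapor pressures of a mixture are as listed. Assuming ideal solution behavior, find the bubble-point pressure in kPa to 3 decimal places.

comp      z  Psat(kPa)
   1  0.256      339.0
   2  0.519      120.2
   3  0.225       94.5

Pbub = 170.430 kPa

At the bubble point ψ → 0, so ΣzᵢKᵢ = 1 with Kᵢ = Pᵢˢᵃᵗ/P ⇒ P = ΣzᵢPᵢˢᵃᵗ.
P = 0.256·339.0 + 0.519·120.2 + 0.225·94.5 = 170.430 kPa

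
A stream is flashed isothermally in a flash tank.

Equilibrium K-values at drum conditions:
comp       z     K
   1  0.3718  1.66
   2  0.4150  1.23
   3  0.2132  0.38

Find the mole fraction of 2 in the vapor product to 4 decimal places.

Material balance + equilibrium reduce to Σ zᵢ(Kᵢ−1)/(1+β(Kᵢ−1)) = 0.
Feasibility: ΣzᵢKᵢ = 1.2087, Σzᵢ/Kᵢ = 1.1224 — both > 1, two phases present.
Iterate (Newton) starting at β = 0.51:
  β = 0.5100: g = 0.07571, g' = -0.2835 → β = 0.7771
  β = 0.7771: g = -0.01189, g' = -0.3917 → β = 0.7467
  β = 0.7467: g = -0.00029, g' = -0.3728 → β = 0.7459
Converged at β = 0.7459.
Compositions from xᵢ = zᵢ/(1+β(Kᵢ−1)), yᵢ = Kᵢxᵢ:
  1: x = 0.2491, y = 0.4136
  2: x = 0.3542, y = 0.4357
  3: x = 0.3966, y = 0.1507

y_2 = 0.4357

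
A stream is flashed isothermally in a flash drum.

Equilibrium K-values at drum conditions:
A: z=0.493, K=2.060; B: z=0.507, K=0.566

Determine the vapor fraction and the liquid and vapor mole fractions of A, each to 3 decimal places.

Rachford–Rice: g(ψ) = Σ zᵢ(Kᵢ−1)/(1+ψ(Kᵢ−1)) = 0.
Check two-phase: ΣzᵢKᵢ = 1.303 > 1 and Σzᵢ/Kᵢ = 1.135 > 1, so g(0) = 0.303 > 0 and g(1) = -0.135 < 0.
Newton iteration, ψ⁰ = 0.5:
  ψ = 0.500: g = 0.0605, g' = -0.392 → ψ = 0.654
  ψ = 0.654: g = 0.0013, g' = -0.379 → ψ = 0.658
Converged at ψ = 0.658.
Compositions from xᵢ = zᵢ/(1+ψ(Kᵢ−1)), yᵢ = Kᵢxᵢ:
  A: x = 0.290, y = 0.598
  B: x = 0.710, y = 0.402

ψ = 0.658, x_A = 0.290, y_A = 0.598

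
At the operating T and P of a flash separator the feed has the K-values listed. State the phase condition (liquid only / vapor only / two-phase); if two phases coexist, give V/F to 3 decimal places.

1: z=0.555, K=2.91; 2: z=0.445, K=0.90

vapor only

ΣzᵢKᵢ = 2.016; Σzᵢ/Kᵢ = 0.685.
Since Σzᵢ/Kᵢ < 1 the mixture is above its dew point — single vapor phase.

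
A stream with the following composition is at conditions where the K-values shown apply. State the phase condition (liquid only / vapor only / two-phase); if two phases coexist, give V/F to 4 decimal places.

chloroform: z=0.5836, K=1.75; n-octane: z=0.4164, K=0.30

ΣzᵢKᵢ = 1.1462; Σzᵢ/Kᵢ = 1.7215.
Both exceed 1, so a two-phase solution exists.
Let ψ = V/F and solve Σ zᵢ(Kᵢ−1)/(1+ψ(Kᵢ−1)) = 0.
Binary case is linear: z₁(K₁−1)(1+ψ(K₂−1)) + z₂(K₂−1)(1+ψ(K₁−1)) = 0
⇒ ψ = [z₁(K₁−1)+z₂(K₂−1)] / [−(K₁−1)(K₂−1)] = 0.14622/0.52500 = 0.2785

two-phase, V/F = 0.2785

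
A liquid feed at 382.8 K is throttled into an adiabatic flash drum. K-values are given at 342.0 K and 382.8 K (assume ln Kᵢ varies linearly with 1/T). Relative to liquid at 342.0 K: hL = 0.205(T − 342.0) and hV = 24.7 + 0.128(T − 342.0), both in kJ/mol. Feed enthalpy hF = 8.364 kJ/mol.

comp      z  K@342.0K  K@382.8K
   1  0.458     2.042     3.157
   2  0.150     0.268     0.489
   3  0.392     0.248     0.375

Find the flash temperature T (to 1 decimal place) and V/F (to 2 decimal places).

T = 354.1 K, V/F = 0.25

Adiabatic flash: solve Rachford–Rice at each trial T, then check hF = ψ·hV(T) + (1−ψ)·hL(T).
  T = 342.0 K: K = (2.042, 0.268, 0.248), RR gives ψ = 0.093, H_out = 2.307 kJ/mol
  T = 382.8 K: K = (3.157, 0.489, 0.375), RR gives ψ = 0.518, H_out = 19.532 kJ/mol
  T = 362.4 K: K = (2.570, 0.368, 0.309), RR gives ψ = 0.333, H_out = 11.887 kJ/mol
  T = 352.2 K: K = (2.299, 0.316, 0.277), RR gives ψ = 0.226, H_out = 7.492 kJ/mol
  T = 357.3 K: K = (2.433, 0.341, 0.293), RR gives ψ = 0.282, H_out = 9.762 kJ/mol
  T = 354.8 K: K = (2.366, 0.329, 0.285), RR gives ψ = 0.255, H_out = 8.670 kJ/mol
  T = 353.5 K: K = (2.332, 0.322, 0.281), RR gives ψ = 0.241, H_out = 8.087 kJ/mol
Linear interpolation between T = 353.5 (H_out = 8.087) and T = 354.8 (H_out = 8.670) on hF = 8.364 gives T ≈ 354.1 K, at which ψ = 0.25.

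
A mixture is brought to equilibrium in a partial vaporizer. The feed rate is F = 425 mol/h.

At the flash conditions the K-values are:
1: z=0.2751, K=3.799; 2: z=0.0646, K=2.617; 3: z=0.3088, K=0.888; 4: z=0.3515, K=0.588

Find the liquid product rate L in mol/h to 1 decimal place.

Material balance + equilibrium reduce to Σ zᵢ(Kᵢ−1)/(1+V/F(Kᵢ−1)) = 0.
g(0) = ΣzᵢKᵢ − 1 = 0.6951 and g(1) = 1 − Σzᵢ/Kᵢ = -0.0426, so a root lies in (0, 1).
Newton–Raphson from V/F = 0.6:
  V/F = 0.6000: g = 0.11095, g' = -0.4535 → V/F = 0.8447
  V/F = 0.8447: g = 0.01272, g' = -0.3657 → V/F = 0.8795
  V/F = 0.8795: g = 0.00010, g' = -0.3602 → V/F = 0.8797
Converged at V/F = 0.8797.
Then V = V/F·F = 0.8797·425 = 373.9 mol/h and L = F − V = 51.1 mol/h.

L = 51.1 mol/h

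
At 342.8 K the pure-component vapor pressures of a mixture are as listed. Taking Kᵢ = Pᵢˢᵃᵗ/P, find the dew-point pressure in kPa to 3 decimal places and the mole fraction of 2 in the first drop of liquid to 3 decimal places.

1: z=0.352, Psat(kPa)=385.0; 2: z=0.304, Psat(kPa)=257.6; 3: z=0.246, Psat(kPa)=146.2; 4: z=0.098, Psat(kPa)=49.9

At the dew point ψ → 1, so Σzᵢ/Kᵢ = 1 with Kᵢ = Pᵢˢᵃᵗ/P ⇒ 1/P = Σzᵢ/Pᵢˢᵃᵗ.
1/P = 0.352/385.0 + 0.304/257.6 + 0.246/146.2 + 0.098/49.9 = 0.005741 ⇒ P = 174.187 kPa
xᵢ = zᵢP/Pᵢˢᵃᵗ ⇒ x_2 = 0.304·174.187/257.6 = 0.206

Pdew = 174.187 kPa, x_2 = 0.206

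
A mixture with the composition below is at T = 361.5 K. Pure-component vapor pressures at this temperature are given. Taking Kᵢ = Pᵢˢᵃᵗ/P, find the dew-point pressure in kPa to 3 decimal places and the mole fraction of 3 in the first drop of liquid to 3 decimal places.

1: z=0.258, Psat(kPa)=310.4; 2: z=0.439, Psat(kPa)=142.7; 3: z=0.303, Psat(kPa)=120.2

At the dew point ψ → 1, so Σzᵢ/Kᵢ = 1 with Kᵢ = Pᵢˢᵃᵗ/P ⇒ 1/P = Σzᵢ/Pᵢˢᵃᵗ.
1/P = 0.258/310.4 + 0.439/142.7 + 0.303/120.2 = 0.006428 ⇒ P = 155.560 kPa
xᵢ = zᵢP/Pᵢˢᵃᵗ ⇒ x_3 = 0.303·155.560/120.2 = 0.392

Pdew = 155.560 kPa, x_3 = 0.392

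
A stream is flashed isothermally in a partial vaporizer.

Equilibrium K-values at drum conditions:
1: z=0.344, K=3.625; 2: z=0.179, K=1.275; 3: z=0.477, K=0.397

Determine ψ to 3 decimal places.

ψ = 0.527

Let ψ = V/F and solve Σ zᵢ(Kᵢ−1)/(1+ψ(Kᵢ−1)) = 0.
Feasibility: ΣzᵢKᵢ = 1.665, Σzᵢ/Kᵢ = 1.437 — both > 1, two phases present.
Iterate (Newton) starting at ψ = 0.5:
  ψ = 0.500: g = 0.0220, g' = -0.809 → ψ = 0.527
Converged at ψ = 0.527.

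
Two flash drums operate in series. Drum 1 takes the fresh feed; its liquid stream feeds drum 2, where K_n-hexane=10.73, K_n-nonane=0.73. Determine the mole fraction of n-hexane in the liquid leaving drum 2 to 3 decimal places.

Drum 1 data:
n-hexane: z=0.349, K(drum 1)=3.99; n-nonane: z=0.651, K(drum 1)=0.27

Drum 1:
Let ψ₁ = V/F and solve Σ zᵢ(Kᵢ−1)/(1+ψ₁(Kᵢ−1)) = 0.
g(0) = ΣzᵢKᵢ − 1 = 0.568 and g(1) = 1 − Σzᵢ/Kᵢ = -1.499, so a root lies in (0, 1).
Binary case is linear: z₁(K₁−1)(1+ψ₁(K₂−1)) + z₂(K₂−1)(1+ψ₁(K₁−1)) = 0
⇒ ψ₁ = [z₁(K₁−1)+z₂(K₂−1)] / [−(K₁−1)(K₂−1)] = 0.5683/2.1827 = 0.260
Drum-1 compositions:
  n-hexane: x = 0.196, y = 0.783
  n-nonane: x = 0.804, y = 0.217
Drum-2 feed = drum-1 liquid: z₂ = (0.1962, 0.8038).
Drum 2:
Newton–Raphson from ψ₂ = 0.5:
  ψ₂ = 0.500: g = 0.0747, g' = -0.618 → ψ₂ = 0.621
  ψ₂ = 0.621: g = 0.0105, g' = -0.459 → ψ₂ = 0.644
Converged at ψ₂ = 0.644.
  n-hexane: x = 0.027, y = 0.290
  n-nonane: x = 0.973, y = 0.710

x_n-hexane (drum 2) = 0.027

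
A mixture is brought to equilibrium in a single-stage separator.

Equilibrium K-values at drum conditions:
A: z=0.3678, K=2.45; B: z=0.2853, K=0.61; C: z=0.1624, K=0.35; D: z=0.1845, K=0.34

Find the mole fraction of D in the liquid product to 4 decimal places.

x_D = 0.2200

Material balance + equilibrium reduce to Σ zᵢ(Kᵢ−1)/(1+V/F(Kᵢ−1)) = 0.
Feasibility: ΣzᵢKᵢ = 1.1947, Σzᵢ/Kᵢ = 1.6245 — both > 1, two phases present.
Newton–Raphson from V/F = 0.38:
  V/F = 0.3800: g = -0.08950, g' = -0.6455 → V/F = 0.2413
  V/F = 0.2413: g = 0.00219, g' = -0.6874 → V/F = 0.2445
Converged at V/F = 0.2445.
Compositions from xᵢ = zᵢ/(1+V/F(Kᵢ−1)), yᵢ = Kᵢxᵢ:
  A: x = 0.2715, y = 0.6652
  B: x = 0.3154, y = 0.1924
  C: x = 0.1931, y = 0.0676
  D: x = 0.2200, y = 0.0748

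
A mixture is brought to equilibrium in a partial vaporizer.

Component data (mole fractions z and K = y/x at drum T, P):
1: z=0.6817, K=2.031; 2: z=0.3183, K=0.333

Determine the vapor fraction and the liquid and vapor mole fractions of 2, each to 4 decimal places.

Binary case is linear: z₁(K₁−1)(1+ψ(K₂−1)) + z₂(K₂−1)(1+ψ(K₁−1)) = 0
⇒ ψ = [z₁(K₁−1)+z₂(K₂−1)] / [−(K₁−1)(K₂−1)] = 0.49053/0.68768 = 0.7133
Compositions from xᵢ = zᵢ/(1+ψ(Kᵢ−1)), yᵢ = Kᵢxᵢ:
  1: x = 0.3928, y = 0.7978
  2: x = 0.6072, y = 0.2022

ψ = 0.7133, x_2 = 0.6072, y_2 = 0.2022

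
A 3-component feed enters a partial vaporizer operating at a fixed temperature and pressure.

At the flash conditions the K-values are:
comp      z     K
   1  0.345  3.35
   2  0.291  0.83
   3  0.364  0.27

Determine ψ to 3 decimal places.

ψ = 0.388

Newton–Raphson from ψ = 0.5:
  ψ = 0.500: g = -0.0998, g' = -0.894 → ψ = 0.388
Converged at ψ = 0.388.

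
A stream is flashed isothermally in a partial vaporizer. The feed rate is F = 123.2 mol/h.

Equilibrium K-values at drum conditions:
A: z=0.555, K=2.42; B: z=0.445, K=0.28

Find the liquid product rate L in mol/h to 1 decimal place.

Iterate (Newton) starting at V/F = 0.56:
  V/F = 0.560: g = -0.0979, g' = -0.995 → V/F = 0.462
  V/F = 0.462: g = -0.0039, g' = -0.926 → V/F = 0.457
Converged at V/F = 0.457.
Then V = V/F·F = 0.4575·123.2 = 56.4 mol/h and L = F − V = 66.8 mol/h.

L = 66.8 mol/h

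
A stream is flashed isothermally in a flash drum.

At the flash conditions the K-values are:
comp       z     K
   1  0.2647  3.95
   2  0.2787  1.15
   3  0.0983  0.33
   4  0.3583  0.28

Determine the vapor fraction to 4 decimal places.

Rachford–Rice: g(ψ) = Σ zᵢ(Kᵢ−1)/(1+ψ(Kᵢ−1)) = 0.
Check two-phase: ΣzᵢKᵢ = 1.4988 > 1 and Σzᵢ/Kᵢ = 1.8869 > 1, so g(0) = 0.4988 > 0 and g(1) = -0.8869 < 0.
Newton iteration, ψ⁰ = 0.38:
  ψ = 0.3800: g = -0.03579, g' = -0.9491 → ψ = 0.3423
  ψ = 0.3423: g = 0.00049, g' = -0.9774 → ψ = 0.3428
Converged at ψ = 0.3428.

ψ = 0.3428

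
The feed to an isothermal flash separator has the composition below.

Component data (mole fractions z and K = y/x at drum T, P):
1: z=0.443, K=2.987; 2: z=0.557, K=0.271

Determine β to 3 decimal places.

Rachford–Rice: g(β) = Σ zᵢ(Kᵢ−1)/(1+β(Kᵢ−1)) = 0.
g(0) = ΣzᵢKᵢ − 1 = 0.474 and g(1) = 1 − Σzᵢ/Kᵢ = -1.204, so a root lies in (0, 1).
Iterate (Newton) starting at β = 0.5:
  β = 0.500: g = -0.1974, g' = -1.173 → β = 0.332
  β = 0.332: g = -0.0050, g' = -1.150 → β = 0.327
Converged at β = 0.327.

β = 0.327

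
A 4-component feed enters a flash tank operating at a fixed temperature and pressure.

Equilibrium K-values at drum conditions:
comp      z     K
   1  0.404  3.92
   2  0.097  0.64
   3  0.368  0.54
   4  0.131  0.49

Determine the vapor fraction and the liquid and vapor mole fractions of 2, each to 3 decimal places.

Material balance + equilibrium reduce to Σ zᵢ(Kᵢ−1)/(1+ψ(Kᵢ−1)) = 0.
Feasibility: ΣzᵢKᵢ = 1.909, Σzᵢ/Kᵢ = 1.203 — both > 1, two phases present.
Iterate (Newton) starting at ψ = 0.43:
  ψ = 0.430: g = 0.1851, g' = -0.872 → ψ = 0.642
  ψ = 0.642: g = 0.0252, g' = -0.670 → ψ = 0.680
Converged at ψ = 0.680.
Compositions from xᵢ = zᵢ/(1+ψ(Kᵢ−1)), yᵢ = Kᵢxᵢ:
  1: x = 0.135, y = 0.530
  2: x = 0.128, y = 0.082
  3: x = 0.536, y = 0.289
  4: x = 0.201, y = 0.098

ψ = 0.680, x_2 = 0.128, y_2 = 0.082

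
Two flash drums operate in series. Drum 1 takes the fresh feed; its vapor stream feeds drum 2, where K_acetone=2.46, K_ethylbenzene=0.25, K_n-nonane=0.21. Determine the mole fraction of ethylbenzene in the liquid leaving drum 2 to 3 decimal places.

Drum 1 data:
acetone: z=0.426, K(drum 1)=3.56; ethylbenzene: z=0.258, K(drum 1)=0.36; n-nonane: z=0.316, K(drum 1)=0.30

Drum 1:
Material balance + equilibrium reduce to Σ zᵢ(Kᵢ−1)/(1+ψ₁(Kᵢ−1)) = 0.
Check two-phase: ΣzᵢKᵢ = 1.704 > 1 and Σzᵢ/Kᵢ = 1.890 > 1, so g(0) = 0.704 > 0 and g(1) = -0.890 < 0.
Newton–Raphson from ψ₁ = 0.4:
  ψ₁ = 0.400: g = 0.0097, g' = -1.171 → ψ₁ = 0.408
Converged at ψ₁ = 0.408.
Drum-1 compositions:
  acetone: x = 0.208, y = 0.742
  ethylbenzene: x = 0.349, y = 0.126
  n-nonane: x = 0.442, y = 0.133
Drum-2 feed = drum-1 vapor: z₂ = (0.7415, 0.1257, 0.1327).
Drum 2:
Newton–Raphson from ψ₂ = 0.5:
  ψ₂ = 0.500: g = 0.3016, g' = -0.936 → ψ₂ = 0.822
  ψ₂ = 0.822: g = -0.0535, g' = -1.483 → ψ₂ = 0.786
  ψ₂ = 0.786: g = -0.0027, g' = -1.340 → ψ₂ = 0.784
Converged at ψ₂ = 0.784.
  acetone: x = 0.346, y = 0.850
  ethylbenzene: x = 0.305, y = 0.076
  n-nonane: x = 0.349, y = 0.073

x_ethylbenzene (drum 2) = 0.305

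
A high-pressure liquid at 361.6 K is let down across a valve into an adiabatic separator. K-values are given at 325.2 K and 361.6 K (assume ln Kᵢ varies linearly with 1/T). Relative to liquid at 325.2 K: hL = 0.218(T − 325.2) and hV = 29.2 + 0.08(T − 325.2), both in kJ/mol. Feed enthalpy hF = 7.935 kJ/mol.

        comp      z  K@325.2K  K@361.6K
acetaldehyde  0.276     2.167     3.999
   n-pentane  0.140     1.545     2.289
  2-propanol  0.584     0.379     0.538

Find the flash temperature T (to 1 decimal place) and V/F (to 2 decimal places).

Adiabatic flash: solve Rachford–Rice at each trial T, then check hF = ψ·hV(T) + (1−ψ)·hL(T).
  T = 325.2 K: K = (2.167, 1.545, 0.379), RR gives ψ = 0.057, H_out = 1.666 kJ/mol
  T = 361.6 K: K = (3.999, 2.289, 0.538), RR gives ψ = 0.639, H_out = 23.382 kJ/mol
  T = 343.4 K: K = (2.992, 1.900, 0.456), RR gives ψ = 0.389, H_out = 14.346 kJ/mol
  T = 334.3 K: K = (2.557, 1.718, 0.417), RR gives ψ = 0.244, H_out = 8.796 kJ/mol
  T = 329.8 K: K = (2.359, 1.631, 0.398), RR gives ψ = 0.159, H_out = 5.540 kJ/mol
  T = 332.1 K: K = (2.459, 1.676, 0.407), RR gives ψ = 0.204, H_out = 7.259 kJ/mol
Linear interpolation between T = 332.1 (H_out = 7.259) and T = 334.3 (H_out = 8.796) on hF = 7.935 gives T ≈ 333.1 K, at which ψ = 0.22.

T = 333.1 K, V/F = 0.22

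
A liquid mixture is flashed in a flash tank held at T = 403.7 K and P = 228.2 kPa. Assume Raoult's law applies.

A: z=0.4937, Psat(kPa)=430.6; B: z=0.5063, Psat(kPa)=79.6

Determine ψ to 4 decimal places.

Raoult's law: Kᵢ = Pᵢˢᵃᵗ/P = Pᵢˢᵃᵗ/228.2.
  K_A = 430.6/228.2 = 1.886941, K_B = 79.6/228.2 = 0.348817
Let ψ = V/F and solve Σ zᵢ(Kᵢ−1)/(1+ψ(Kᵢ−1)) = 0.
g(0) = ΣzᵢKᵢ − 1 = 0.1082 and g(1) = 1 − Σzᵢ/Kᵢ = -0.7131, so a root lies in (0, 1).
Binary case is linear: z₁(K₁−1)(1+ψ(K₂−1)) + z₂(K₂−1)(1+ψ(K₁−1)) = 0
⇒ ψ = [z₁(K₁−1)+z₂(K₂−1)] / [−(K₁−1)(K₂−1)] = 0.10819/0.57756 = 0.1873

ψ = 0.1873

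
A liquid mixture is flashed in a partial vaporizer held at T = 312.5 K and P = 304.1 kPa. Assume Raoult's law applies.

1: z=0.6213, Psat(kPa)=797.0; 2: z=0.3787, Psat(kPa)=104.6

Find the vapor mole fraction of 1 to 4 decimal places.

Raoult's law: Kᵢ = Pᵢˢᵃᵗ/P = Pᵢˢᵃᵗ/304.1.
  K_1 = 797.0/304.1 = 2.620848, K_2 = 104.6/304.1 = 0.343966
Let β = V/F and solve Σ zᵢ(Kᵢ−1)/(1+β(Kᵢ−1)) = 0.
g(0) = ΣzᵢKᵢ − 1 = 0.7586 and g(1) = 1 − Σzᵢ/Kᵢ = -0.3380, so a root lies in (0, 1).
Newton–Raphson from β = 0.5:
  β = 0.5000: g = 0.18653, g' = -0.8589 → β = 0.7172
  β = 0.7172: g = -0.00349, g' = -0.9304 → β = 0.7134
Converged at β = 0.7134.
Compositions from xᵢ = zᵢ/(1+β(Kᵢ−1)), yᵢ = Kᵢxᵢ:
  1: x = 0.2881, y = 0.7551
  2: x = 0.7119, y = 0.2449

y_1 = 0.7551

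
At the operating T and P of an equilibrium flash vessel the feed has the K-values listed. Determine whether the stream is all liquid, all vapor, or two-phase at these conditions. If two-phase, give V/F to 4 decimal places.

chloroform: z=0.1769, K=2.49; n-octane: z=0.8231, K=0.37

all liquid

ΣzᵢKᵢ = 0.7450; Σzᵢ/Kᵢ = 2.2956.
Since ΣzᵢKᵢ < 1 the mixture is below its bubble point — single liquid phase.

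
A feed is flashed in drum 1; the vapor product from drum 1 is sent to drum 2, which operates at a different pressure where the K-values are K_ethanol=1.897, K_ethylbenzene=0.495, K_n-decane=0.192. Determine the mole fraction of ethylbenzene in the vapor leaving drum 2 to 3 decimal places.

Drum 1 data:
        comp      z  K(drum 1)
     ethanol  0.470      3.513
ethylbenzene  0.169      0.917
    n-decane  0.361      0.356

Drum 1:
Material balance + equilibrium reduce to Σ zᵢ(Kᵢ−1)/(1+ψ₁(Kᵢ−1)) = 0.
Feasibility: ΣzᵢKᵢ = 1.935, Σzᵢ/Kᵢ = 1.332 — both > 1, two phases present.
Iterate (Newton) starting at ψ₁ = 0.34:
  ψ₁ = 0.340: g = 0.3248, g' = -1.110 → ψ₁ = 0.633
  ψ₁ = 0.633: g = 0.0489, g' = -0.870 → ψ₁ = 0.689
Converged at ψ₁ = 0.689.
Drum-1 compositions:
  ethanol: x = 0.172, y = 0.605
  ethylbenzene: x = 0.179, y = 0.164
  n-decane: x = 0.649, y = 0.231
Drum-2 feed = drum-1 vapor: z₂ = (0.6047, 0.1644, 0.2309).
Drum 2:
Material balance + equilibrium reduce to Σ zᵢ(Kᵢ−1)/(1+ψ₂(Kᵢ−1)) = 0.
Feasibility: ΣzᵢKᵢ = 1.273, Σzᵢ/Kᵢ = 1.853 — both > 1, two phases present.
Iterate (Newton) starting at ψ₂ = 0.46:
  ψ₂ = 0.460: g = -0.0211, g' = -0.697 → ψ₂ = 0.430
  ψ₂ = 0.430: g = -0.0003, g' = -0.676 → ψ₂ = 0.429
Converged at ψ₂ = 0.429.
  ethanol: x = 0.437, y = 0.828
  ethylbenzene: x = 0.210, y = 0.104
  n-decane: x = 0.354, y = 0.068

y_ethylbenzene (drum 2) = 0.104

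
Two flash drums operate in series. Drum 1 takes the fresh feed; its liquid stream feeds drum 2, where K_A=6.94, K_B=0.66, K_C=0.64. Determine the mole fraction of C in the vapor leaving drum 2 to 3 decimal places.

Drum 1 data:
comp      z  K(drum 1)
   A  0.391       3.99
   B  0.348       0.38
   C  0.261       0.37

y_C (drum 2) = 0.261

Drum 1:
Iterate (Newton) starting at ψ₁ = 0.5:
  ψ₁ = 0.500: g = -0.0842, g' = -1.063 → ψ₁ = 0.421
  ψ₁ = 0.421: g = 0.0020, g' = -1.122 → ψ₁ = 0.423
Converged at ψ₁ = 0.423.
Drum-1 compositions:
  A: x = 0.173, y = 0.689
  B: x = 0.472, y = 0.179
  C: x = 0.356, y = 0.132
Drum-2 feed = drum-1 liquid: z₂ = (0.1727, 0.4716, 0.3557).
Drum 2:
Newton–Raphson from ψ₂ = 0.5:
  ψ₂ = 0.500: g = -0.0909, g' = -0.534 → ψ₂ = 0.330
  ψ₂ = 0.330: g = 0.0208, g' = -0.824 → ψ₂ = 0.355
  ψ₂ = 0.355: g = 0.0008, g' = -0.762 → ψ₂ = 0.356
Converged at ψ₂ = 0.356.
  A: x = 0.055, y = 0.385
  B: x = 0.537, y = 0.354
  C: x = 0.408, y = 0.261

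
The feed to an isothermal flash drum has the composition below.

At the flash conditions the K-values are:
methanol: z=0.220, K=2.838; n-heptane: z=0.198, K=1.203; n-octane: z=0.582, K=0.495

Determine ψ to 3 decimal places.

Let ψ = V/F and solve Σ zᵢ(Kᵢ−1)/(1+ψ(Kᵢ−1)) = 0.
g(0) = ΣzᵢKᵢ − 1 = 0.151 and g(1) = 1 − Σzᵢ/Kᵢ = -0.418, so a root lies in (0, 1).
Iterate (Newton) starting at ψ = 0.51:
  ψ = 0.510: g = -0.1507, g' = -0.474 → ψ = 0.192
  ψ = 0.192: g = 0.0121, g' = -0.596 → ψ = 0.212
  ψ = 0.212: g = 0.0002, g' = -0.578 → ψ = 0.213
Converged at ψ = 0.213.

ψ = 0.213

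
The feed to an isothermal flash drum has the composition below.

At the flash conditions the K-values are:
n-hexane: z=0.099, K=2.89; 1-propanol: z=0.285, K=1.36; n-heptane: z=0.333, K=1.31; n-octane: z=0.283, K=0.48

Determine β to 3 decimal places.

Newton iteration, β⁰ = 0.3:
  β = 0.300: g = 0.1321, g' = -0.308 → β = 0.728
  β = 0.728: g = 0.0073, g' = -0.305 → β = 0.752
Converged at β = 0.752.

β = 0.752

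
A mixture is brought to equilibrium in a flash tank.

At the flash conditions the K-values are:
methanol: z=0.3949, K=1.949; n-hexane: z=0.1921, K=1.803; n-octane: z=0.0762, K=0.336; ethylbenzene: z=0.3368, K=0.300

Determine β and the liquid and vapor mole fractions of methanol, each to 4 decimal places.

β = 0.3875, x_methanol = 0.2887, y_methanol = 0.5627

Material balance + equilibrium reduce to Σ zᵢ(Kᵢ−1)/(1+β(Kᵢ−1)) = 0.
Feasibility: ΣzᵢKᵢ = 1.2427, Σzᵢ/Kᵢ = 1.6586 — both > 1, two phases present.
Newton iteration, β⁰ = 0.33:
  β = 0.3300: g = 0.03595, g' = -0.6178 → β = 0.3882
  β = 0.3882: g = -0.00043, g' = -0.6341 → β = 0.3875
Converged at β = 0.3875.
Compositions from xᵢ = zᵢ/(1+β(Kᵢ−1)), yᵢ = Kᵢxᵢ:
  methanol: x = 0.2887, y = 0.5627
  n-hexane: x = 0.1465, y = 0.2642
  n-octane: x = 0.1026, y = 0.0345
  ethylbenzene: x = 0.4622, y = 0.1387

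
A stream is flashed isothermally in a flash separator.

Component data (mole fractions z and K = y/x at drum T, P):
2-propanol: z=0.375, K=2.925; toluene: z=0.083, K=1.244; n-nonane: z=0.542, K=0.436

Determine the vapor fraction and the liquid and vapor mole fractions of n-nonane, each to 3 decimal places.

ψ = 0.444, x_n-nonane = 0.723, y_n-nonane = 0.315

Rachford–Rice: g(ψ) = Σ zᵢ(Kᵢ−1)/(1+ψ(Kᵢ−1)) = 0.
g(0) = ΣzᵢKᵢ − 1 = 0.436 and g(1) = 1 − Σzᵢ/Kᵢ = -0.438, so a root lies in (0, 1).
Iterate (Newton) starting at ψ = 0.49:
  ψ = 0.490: g = -0.0329, g' = -0.701 → ψ = 0.443
  ψ = 0.443: g = 0.0003, g' = -0.715 → ψ = 0.444
Converged at ψ = 0.444.
Compositions from xᵢ = zᵢ/(1+ψ(Kᵢ−1)), yᵢ = Kᵢxᵢ:
  2-propanol: x = 0.202, y = 0.592
  toluene: x = 0.075, y = 0.093
  n-nonane: x = 0.723, y = 0.315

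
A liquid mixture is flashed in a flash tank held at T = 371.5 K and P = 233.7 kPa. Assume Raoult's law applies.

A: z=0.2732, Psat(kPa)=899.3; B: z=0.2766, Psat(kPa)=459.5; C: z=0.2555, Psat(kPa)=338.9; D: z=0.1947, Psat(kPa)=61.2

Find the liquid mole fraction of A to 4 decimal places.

x_A = 0.0759

Raoult's law: Kᵢ = Pᵢˢᵃᵗ/P = Pᵢˢᵃᵗ/233.7.
  K_A = 899.3/233.7 = 3.848096, K_B = 459.5/233.7 = 1.966196, K_C = 338.9/233.7 = 1.450150, K_D = 61.2/233.7 = 0.261874
Newton–Raphson from ψ = 0.49:
  ψ = 0.4900: g = 0.37527, g' = -0.8002 → ψ = 0.9590
  ψ = 0.9590: g = -0.06431, g' = -1.4968 → ψ = 0.9160
  ψ = 0.9160: g = -0.00492, g' = -1.2801 → ψ = 0.9122
  ψ = 0.9122: g = -0.00003, g' = -1.2640 → ψ = 0.9121
Converged at ψ = 0.9121.
Compositions from xᵢ = zᵢ/(1+ψ(Kᵢ−1)), yᵢ = Kᵢxᵢ:
  A: x = 0.0759, y = 0.2922
  B: x = 0.1470, y = 0.2891
  C: x = 0.1811, y = 0.2627
  D: x = 0.5959, y = 0.1561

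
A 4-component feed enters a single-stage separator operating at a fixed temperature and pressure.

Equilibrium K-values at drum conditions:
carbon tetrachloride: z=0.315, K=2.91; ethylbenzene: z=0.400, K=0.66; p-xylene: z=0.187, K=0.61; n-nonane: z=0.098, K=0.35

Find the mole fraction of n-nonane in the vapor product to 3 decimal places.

Material balance + equilibrium reduce to Σ zᵢ(Kᵢ−1)/(1+ψ(Kᵢ−1)) = 0.
g(0) = ΣzᵢKᵢ − 1 = 0.329 and g(1) = 1 − Σzᵢ/Kᵢ = -0.301, so a root lies in (0, 1).
Iterate (Newton) starting at ψ = 0.5:
  ψ = 0.500: g = -0.0411, g' = -0.503 → ψ = 0.418
  ψ = 0.418: g = 0.0013, g' = -0.537 → ψ = 0.421
Converged at ψ = 0.421.
Compositions from xᵢ = zᵢ/(1+ψ(Kᵢ−1)), yᵢ = Kᵢxᵢ:
  carbon tetrachloride: x = 0.175, y = 0.508
  ethylbenzene: x = 0.467, y = 0.308
  p-xylene: x = 0.224, y = 0.136
  n-nonane: x = 0.135, y = 0.047

y_n-nonane = 0.047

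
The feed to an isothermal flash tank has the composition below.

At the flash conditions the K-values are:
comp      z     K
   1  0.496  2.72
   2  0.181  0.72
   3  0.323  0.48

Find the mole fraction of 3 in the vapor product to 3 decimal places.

y_3 = 0.268

Material balance + equilibrium reduce to Σ zᵢ(Kᵢ−1)/(1+V/F(Kᵢ−1)) = 0.
Feasibility: ΣzᵢKᵢ = 1.634, Σzᵢ/Kᵢ = 1.107 — both > 1, two phases present.
Newton–Raphson from V/F = 0.62:
  V/F = 0.620: g = 0.1037, g' = -0.555 → V/F = 0.807
  V/F = 0.807: g = 0.0024, g' = -0.540 → V/F = 0.811
Converged at V/F = 0.811.
Compositions from xᵢ = zᵢ/(1+V/F(Kᵢ−1)), yᵢ = Kᵢxᵢ:
  1: x = 0.207, y = 0.563
  2: x = 0.234, y = 0.169
  3: x = 0.559, y = 0.268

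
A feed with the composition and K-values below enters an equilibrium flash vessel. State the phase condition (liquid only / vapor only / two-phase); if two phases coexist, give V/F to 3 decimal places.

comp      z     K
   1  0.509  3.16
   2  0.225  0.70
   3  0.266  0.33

two-phase, V/F = 0.720

ΣzᵢKᵢ = 1.854; Σzᵢ/Kᵢ = 1.289.
Both exceed 1, so a two-phase solution exists.
Rachford–Rice: g(ψ) = Σ zᵢ(Kᵢ−1)/(1+ψ(Kᵢ−1)) = 0.
Iterate (Newton) starting at ψ = 0.5:
  ψ = 0.500: g = 0.1812, g' = -0.847 → ψ = 0.714
  ψ = 0.714: g = 0.0050, g' = -0.839 → ψ = 0.720
Converged at ψ = 0.720.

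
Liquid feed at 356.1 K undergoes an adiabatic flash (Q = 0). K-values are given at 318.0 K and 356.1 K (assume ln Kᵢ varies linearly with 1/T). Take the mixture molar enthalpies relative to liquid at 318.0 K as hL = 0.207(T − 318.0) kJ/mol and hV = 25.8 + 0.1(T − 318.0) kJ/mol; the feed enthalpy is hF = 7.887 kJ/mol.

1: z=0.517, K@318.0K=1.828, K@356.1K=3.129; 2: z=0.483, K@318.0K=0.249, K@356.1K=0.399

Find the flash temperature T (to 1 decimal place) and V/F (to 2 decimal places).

Adiabatic flash: solve Rachford–Rice at each trial T, then check hF = ψ·hV(T) + (1−ψ)·hL(T).
  T = 318.0 K: K = (1.828, 0.249), RR gives ψ = 0.105, H_out = 2.711 kJ/mol
  T = 356.1 K: K = (3.129, 0.399), RR gives ψ = 0.633, H_out = 21.645 kJ/mol
  T = 337.1 K: K = (2.430, 0.320), RR gives ψ = 0.422, H_out = 13.981 kJ/mol
  T = 327.6 K: K = (2.118, 0.283), RR gives ψ = 0.289, H_out = 9.155 kJ/mol
  T = 322.8 K: K = (1.970, 0.266), RR gives ψ = 0.206, H_out = 6.207 kJ/mol
  T = 325.2 K: K = (2.043, 0.275), RR gives ψ = 0.250, H_out = 7.737 kJ/mol
  T = 326.4 K: K = (2.080, 0.279), RR gives ψ = 0.270, H_out = 8.459 kJ/mol
Linear interpolation between T = 325.2 (H_out = 7.737) and T = 326.4 (H_out = 8.459) on hF = 7.887 gives T ≈ 325.4 K, at which ψ = 0.25.

T = 325.4 K, V/F = 0.25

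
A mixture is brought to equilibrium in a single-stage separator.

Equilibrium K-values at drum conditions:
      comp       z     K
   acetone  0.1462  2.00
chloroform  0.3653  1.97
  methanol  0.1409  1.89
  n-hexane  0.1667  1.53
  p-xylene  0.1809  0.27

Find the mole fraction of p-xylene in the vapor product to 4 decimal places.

Iterate (Newton) starting at β = 0.49:
  β = 0.4900: g = 0.29016, g' = -0.5411 → β = 1.0000
  β = 1.0000: g = -0.11203, g' = -1.4987 → β = 0.9252
  β = 0.9252: g = -0.01614, g' = -1.1047 → β = 0.9106
  β = 0.9106: g = -0.00041, g' = -1.0501 → β = 0.9103
Converged at β = 0.9103.
Compositions from xᵢ = zᵢ/(1+β(Kᵢ−1)), yᵢ = Kᵢxᵢ:
  acetone: x = 0.0765, y = 0.1531
  chloroform: x = 0.1940, y = 0.3822
  methanol: x = 0.0778, y = 0.1471
  n-hexane: x = 0.1125, y = 0.1720
  p-xylene: x = 0.5392, y = 0.1456

y_p-xylene = 0.1456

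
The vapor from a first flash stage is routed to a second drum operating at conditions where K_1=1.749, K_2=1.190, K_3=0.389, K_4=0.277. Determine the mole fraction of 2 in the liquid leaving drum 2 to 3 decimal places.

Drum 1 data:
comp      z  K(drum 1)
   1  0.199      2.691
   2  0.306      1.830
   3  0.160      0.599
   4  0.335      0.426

x_2 (drum 2) = 0.376

Drum 1:
Let ψ₁ = V/F and solve Σ zᵢ(Kᵢ−1)/(1+ψ₁(Kᵢ−1)) = 0.
Check two-phase: ΣzᵢKᵢ = 1.334 > 1 and Σzᵢ/Kᵢ = 1.295 > 1, so g(0) = 0.334 > 0 and g(1) = -0.295 < 0.
Newton–Raphson from ψ₁ = 0.47:
  ψ₁ = 0.470: g = 0.0278, g' = -0.532 → ψ₁ = 0.522
Converged at ψ₁ = 0.522.
Drum-1 compositions:
  1: x = 0.106, y = 0.284
  2: x = 0.213, y = 0.391
  3: x = 0.202, y = 0.121
  4: x = 0.478, y = 0.204
Drum-2 feed = drum-1 vapor: z₂ = (0.2843, 0.3906, 0.1212, 0.2038).
Drum 2:
Let ψ₂ = V/F and solve Σ zᵢ(Kᵢ−1)/(1+ψ₂(Kᵢ−1)) = 0.
Check two-phase: ΣzᵢKᵢ = 1.066 > 1 and Σzᵢ/Kᵢ = 1.538 > 1, so g(0) = 0.066 > 0 and g(1) = -0.538 < 0.
Iterate (Newton) starting at ψ₂ = 0.62:
  ψ₂ = 0.620: g = -0.1745, g' = -0.553 → ψ₂ = 0.304
  ψ₂ = 0.304: g = -0.0364, g' = -0.362 → ψ₂ = 0.204
  ψ₂ = 0.204: g = -0.0013, g' = -0.339 → ψ₂ = 0.200
Converged at ψ₂ = 0.200.
  1: x = 0.247, y = 0.432
  2: x = 0.376, y = 0.448
  3: x = 0.138, y = 0.054
  4: x = 0.238, y = 0.066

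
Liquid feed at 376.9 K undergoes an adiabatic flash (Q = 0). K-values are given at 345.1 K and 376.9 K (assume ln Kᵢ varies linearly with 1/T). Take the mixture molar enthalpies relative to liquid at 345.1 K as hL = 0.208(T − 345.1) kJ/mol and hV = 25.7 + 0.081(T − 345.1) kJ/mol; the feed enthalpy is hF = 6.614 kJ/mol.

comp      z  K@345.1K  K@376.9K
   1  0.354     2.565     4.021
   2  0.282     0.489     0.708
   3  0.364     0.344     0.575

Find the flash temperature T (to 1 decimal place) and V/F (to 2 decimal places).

Adiabatic flash: solve Rachford–Rice at each trial T, then check hF = ψ·hV(T) + (1−ψ)·hL(T).
  T = 345.1 K: K = (2.565, 0.489, 0.344), RR gives ψ = 0.183, H_out = 4.714 kJ/mol
  T = 376.9 K: K = (4.021, 0.708, 0.575), RR gives ψ = 0.740, H_out = 22.635 kJ/mol
  T = 361.0 K: K = (3.243, 0.593, 0.450), RR gives ψ = 0.434, H_out = 13.584 kJ/mol
  T = 353.1 K: K = (2.894, 0.540, 0.395), RR gives ψ = 0.310, H_out = 9.319 kJ/mol
  T = 349.1 K: K = (2.726, 0.514, 0.369), RR gives ψ = 0.248, H_out = 7.074 kJ/mol
  T = 347.1 K: K = (2.645, 0.502, 0.356), RR gives ψ = 0.216, H_out = 5.911 kJ/mol
Linear interpolation between T = 347.1 (H_out = 5.911) and T = 349.1 (H_out = 7.074) on hF = 6.614 gives T ≈ 348.3 K, at which ψ = 0.24.

T = 348.3 K, V/F = 0.24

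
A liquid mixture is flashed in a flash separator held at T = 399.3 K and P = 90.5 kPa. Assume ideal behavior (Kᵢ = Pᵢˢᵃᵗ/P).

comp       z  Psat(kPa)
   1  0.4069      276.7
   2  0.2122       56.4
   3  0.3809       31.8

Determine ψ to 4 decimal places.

Raoult's law: Kᵢ = Pᵢˢᵃᵗ/P = Pᵢˢᵃᵗ/90.5.
  K_1 = 276.7/90.5 = 3.057459, K_2 = 56.4/90.5 = 0.623204, K_3 = 31.8/90.5 = 0.351381
Rachford–Rice: g(ψ) = Σ zᵢ(Kᵢ−1)/(1+ψ(Kᵢ−1)) = 0.
Check two-phase: ΣzᵢKᵢ = 1.5102 > 1 and Σzᵢ/Kᵢ = 1.5576 > 1, so g(0) = 0.5102 > 0 and g(1) = -0.5576 < 0.
Newton iteration, ψ⁰ = 0.43:
  ψ = 0.4300: g = 0.00616, g' = -0.8360 → ψ = 0.4374
Converged at ψ = 0.4374.

ψ = 0.4374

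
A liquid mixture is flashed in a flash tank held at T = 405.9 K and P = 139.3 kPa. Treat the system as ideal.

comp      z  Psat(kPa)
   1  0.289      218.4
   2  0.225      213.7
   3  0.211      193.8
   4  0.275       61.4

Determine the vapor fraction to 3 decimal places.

ψ = 0.750

Raoult's law: Kᵢ = Pᵢˢᵃᵗ/P = Pᵢˢᵃᵗ/139.3.
  K_1 = 218.4/139.3 = 1.56784, K_2 = 213.7/139.3 = 1.53410, K_3 = 193.8/139.3 = 1.39124, K_4 = 61.4/139.3 = 0.44078
Iterate (Newton) starting at ψ = 0.37:
  ψ = 0.370: g = 0.1142, g' = -0.270 → ψ = 0.793
  ψ = 0.793: g = -0.0158, g' = -0.373 → ψ = 0.751
  ψ = 0.751: g = -0.0004, g' = -0.353 → ψ = 0.750
Converged at ψ = 0.750.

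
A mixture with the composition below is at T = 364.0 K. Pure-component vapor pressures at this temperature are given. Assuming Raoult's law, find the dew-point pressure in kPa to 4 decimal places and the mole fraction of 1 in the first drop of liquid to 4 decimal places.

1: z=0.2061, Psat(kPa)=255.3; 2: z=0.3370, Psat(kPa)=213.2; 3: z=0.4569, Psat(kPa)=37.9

Pdew = 69.2359 kPa, x_1 = 0.0559

At the dew point ψ → 1, so Σzᵢ/Kᵢ = 1 with Kᵢ = Pᵢˢᵃᵗ/P ⇒ 1/P = Σzᵢ/Pᵢˢᵃᵗ.
1/P = 0.2061/255.3 + 0.3370/213.2 + 0.4569/37.9 = 0.0144434 ⇒ P = 69.2359 kPa
xᵢ = zᵢP/Pᵢˢᵃᵗ ⇒ x_1 = 0.2061·69.2359/255.3 = 0.0559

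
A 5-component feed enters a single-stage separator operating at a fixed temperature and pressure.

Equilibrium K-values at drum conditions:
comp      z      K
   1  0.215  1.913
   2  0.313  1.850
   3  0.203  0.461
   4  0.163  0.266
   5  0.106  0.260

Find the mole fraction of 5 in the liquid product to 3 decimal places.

x_5 = 0.132

Rachford–Rice: g(β) = Σ zᵢ(Kᵢ−1)/(1+β(Kᵢ−1)) = 0.
Check two-phase: ΣzᵢKᵢ = 1.155 > 1 and Σzᵢ/Kᵢ = 1.742 > 1, so g(0) = 0.155 > 0 and g(1) = -0.742 < 0.
Iterate (Newton) starting at β = 0.5:
  β = 0.500: g = -0.1418, g' = -0.672 → β = 0.289
  β = 0.289: g = -0.0123, g' = -0.576 → β = 0.268
Converged at β = 0.268.
Compositions from xᵢ = zᵢ/(1+β(Kᵢ−1)), yᵢ = Kᵢxᵢ:
  1: x = 0.173, y = 0.331
  2: x = 0.255, y = 0.472
  3: x = 0.237, y = 0.109
  4: x = 0.203, y = 0.054
  5: x = 0.132, y = 0.034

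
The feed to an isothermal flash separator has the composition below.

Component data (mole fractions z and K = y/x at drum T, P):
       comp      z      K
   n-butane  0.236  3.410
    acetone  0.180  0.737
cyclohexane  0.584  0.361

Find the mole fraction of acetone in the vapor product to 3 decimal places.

Material balance + equilibrium reduce to Σ zᵢ(Kᵢ−1)/(1+V/F(Kᵢ−1)) = 0.
Feasibility: ΣzᵢKᵢ = 1.148, Σzᵢ/Kᵢ = 1.931 — both > 1, two phases present.
Newton–Raphson from V/F = 0.64:
  V/F = 0.640: g = -0.4646, g' = -0.913 → V/F = 0.131
  V/F = 0.131: g = -0.0240, g' = -1.089 → V/F = 0.109
  V/F = 0.109: g = 0.0006, g' = -1.149 → V/F = 0.110
Converged at V/F = 0.110.
Compositions from xᵢ = zᵢ/(1+V/F(Kᵢ−1)), yᵢ = Kᵢxᵢ:
  n-butane: x = 0.187, y = 0.637
  acetone: x = 0.185, y = 0.137
  cyclohexane: x = 0.628, y = 0.227

y_acetone = 0.137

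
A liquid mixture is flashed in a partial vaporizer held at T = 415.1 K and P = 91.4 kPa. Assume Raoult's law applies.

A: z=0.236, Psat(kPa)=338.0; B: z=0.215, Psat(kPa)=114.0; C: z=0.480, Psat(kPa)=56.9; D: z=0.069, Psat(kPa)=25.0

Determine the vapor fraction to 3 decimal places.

ψ = 0.532

Raoult's law: Kᵢ = Pᵢˢᵃᵗ/P = Pᵢˢᵃᵗ/91.4.
  K_A = 338.0/91.4 = 3.69803, K_B = 114.0/91.4 = 1.24726, K_C = 56.9/91.4 = 0.62254, K_D = 25.0/91.4 = 0.27352
Rachford–Rice: g(ψ) = Σ zᵢ(Kᵢ−1)/(1+ψ(Kᵢ−1)) = 0.
Feasibility: ΣzᵢKᵢ = 1.459, Σzᵢ/Kᵢ = 1.259 — both > 1, two phases present.
Iterate (Newton) starting at ψ = 0.48:
  ψ = 0.480: g = 0.0267, g' = -0.525 → ψ = 0.531
  ψ = 0.531: g = 0.0006, g' = -0.504 → ψ = 0.532
Converged at ψ = 0.532.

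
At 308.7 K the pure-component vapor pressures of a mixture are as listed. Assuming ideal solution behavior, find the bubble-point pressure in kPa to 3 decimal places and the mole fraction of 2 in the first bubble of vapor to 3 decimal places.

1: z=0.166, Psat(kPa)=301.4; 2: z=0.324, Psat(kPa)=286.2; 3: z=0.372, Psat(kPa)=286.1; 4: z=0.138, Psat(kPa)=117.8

Pbub = 265.447 kPa, y_2 = 0.349

At the bubble point ψ → 0, so ΣzᵢKᵢ = 1 with Kᵢ = Pᵢˢᵃᵗ/P ⇒ P = ΣzᵢPᵢˢᵃᵗ.
P = 0.166·301.4 + 0.324·286.2 + 0.372·286.1 + 0.138·117.8 = 265.447 kPa
yᵢ = zᵢPᵢˢᵃᵗ/P ⇒ y_2 = 0.324·286.2/265.447 = 0.349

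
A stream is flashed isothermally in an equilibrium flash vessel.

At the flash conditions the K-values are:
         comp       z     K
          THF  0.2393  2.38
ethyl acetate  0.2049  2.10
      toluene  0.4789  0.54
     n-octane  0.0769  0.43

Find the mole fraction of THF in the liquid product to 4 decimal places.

x_THF = 0.1432

Rachford–Rice: g(V/F) = Σ zᵢ(Kᵢ−1)/(1+V/F(Kᵢ−1)) = 0.
g(0) = ΣzᵢKᵢ − 1 = 0.2915 and g(1) = 1 − Σzᵢ/Kᵢ = -0.2638, so a root lies in (0, 1).
Newton–Raphson from V/F = 0.5:
  V/F = 0.5000: g = -0.00658, g' = -0.4825 → V/F = 0.4864
Converged at V/F = 0.4864.
Compositions from xᵢ = zᵢ/(1+V/F(Kᵢ−1)), yᵢ = Kᵢxᵢ:
  THF: x = 0.1432, y = 0.3408
  ethyl acetate: x = 0.1335, y = 0.2803
  toluene: x = 0.6169, y = 0.3331
  n-octane: x = 0.1064, y = 0.0458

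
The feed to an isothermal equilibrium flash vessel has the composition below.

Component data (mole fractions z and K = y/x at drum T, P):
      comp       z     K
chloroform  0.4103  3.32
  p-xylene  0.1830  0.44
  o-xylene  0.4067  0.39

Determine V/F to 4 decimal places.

V/F = 0.4356

Newton–Raphson from V/F = 0.5:
  V/F = 0.5000: g = -0.05860, g' = -0.8973 → V/F = 0.4347
  V/F = 0.4347: g = 0.00087, g' = -0.9280 → V/F = 0.4356
Converged at V/F = 0.4356.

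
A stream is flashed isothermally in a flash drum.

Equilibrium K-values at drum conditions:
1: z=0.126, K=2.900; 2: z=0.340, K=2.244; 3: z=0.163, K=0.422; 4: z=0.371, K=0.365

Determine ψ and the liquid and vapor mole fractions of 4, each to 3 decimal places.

ψ = 0.373, x_4 = 0.486, y_4 = 0.177

Let ψ = V/F and solve Σ zᵢ(Kᵢ−1)/(1+ψ(Kᵢ−1)) = 0.
Feasibility: ΣzᵢKᵢ = 1.333, Σzᵢ/Kᵢ = 1.598 — both > 1, two phases present.
Iterate (Newton) starting at ψ = 0.47:
  ψ = 0.470: g = -0.0718, g' = -0.743 → ψ = 0.373
Converged at ψ = 0.373.
Compositions from xᵢ = zᵢ/(1+ψ(Kᵢ−1)), yᵢ = Kᵢxᵢ:
  1: x = 0.074, y = 0.214
  2: x = 0.232, y = 0.521
  3: x = 0.208, y = 0.088
  4: x = 0.486, y = 0.177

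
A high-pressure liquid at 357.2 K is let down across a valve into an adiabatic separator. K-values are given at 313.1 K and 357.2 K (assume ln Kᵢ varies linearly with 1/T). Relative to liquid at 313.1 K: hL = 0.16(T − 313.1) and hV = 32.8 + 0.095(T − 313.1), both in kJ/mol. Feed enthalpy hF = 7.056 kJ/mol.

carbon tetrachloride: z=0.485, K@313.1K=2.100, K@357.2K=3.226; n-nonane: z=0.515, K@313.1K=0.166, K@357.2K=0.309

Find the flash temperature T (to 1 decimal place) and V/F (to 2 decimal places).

T = 319.8 K, V/F = 0.19

Adiabatic flash: solve Rachford–Rice at each trial T, then check hF = ψ·hV(T) + (1−ψ)·hL(T).
  T = 313.1 K: K = (2.100, 0.166), RR gives ψ = 0.113, H_out = 3.718 kJ/mol
  T = 357.2 K: K = (3.226, 0.309), RR gives ψ = 0.471, H_out = 21.140 kJ/mol
  T = 335.1 K: K = (2.639, 0.231), RR gives ψ = 0.316, H_out = 13.445 kJ/mol
  T = 324.1 K: K = (2.363, 0.197), RR gives ψ = 0.226, H_out = 9.014 kJ/mol
  T = 318.6 K: K = (2.230, 0.181), RR gives ψ = 0.174, H_out = 6.509 kJ/mol
  T = 321.4 K: K = (2.297, 0.189), RR gives ψ = 0.201, H_out = 7.815 kJ/mol
  T = 320.0 K: K = (2.264, 0.185), RR gives ψ = 0.188, H_out = 7.170 kJ/mol
Linear interpolation between T = 318.6 (H_out = 6.509) and T = 320.0 (H_out = 7.170) on hF = 7.056 gives T ≈ 319.8 K, at which ψ = 0.19.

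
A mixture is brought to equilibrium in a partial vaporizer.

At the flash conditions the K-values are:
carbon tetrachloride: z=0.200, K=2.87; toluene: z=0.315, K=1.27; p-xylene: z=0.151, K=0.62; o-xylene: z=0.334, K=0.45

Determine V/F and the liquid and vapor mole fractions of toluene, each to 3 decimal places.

Rachford–Rice: g(V/F) = Σ zᵢ(Kᵢ−1)/(1+V/F(Kᵢ−1)) = 0.
Feasibility: ΣzᵢKᵢ = 1.218, Σzᵢ/Kᵢ = 1.303 — both > 1, two phases present.
Newton iteration, V/F⁰ = 0.54:
  V/F = 0.540: g = -0.0732, g' = -0.430 → V/F = 0.370
  V/F = 0.370: g = 0.0011, g' = -0.452 → V/F = 0.372
Converged at V/F = 0.372.
Compositions from xᵢ = zᵢ/(1+V/F(Kᵢ−1)), yᵢ = Kᵢxᵢ:
  carbon tetrachloride: x = 0.118, y = 0.338
  toluene: x = 0.286, y = 0.364
  p-xylene: x = 0.176, y = 0.109
  o-xylene: x = 0.420, y = 0.189

V/F = 0.372, x_toluene = 0.286, y_toluene = 0.364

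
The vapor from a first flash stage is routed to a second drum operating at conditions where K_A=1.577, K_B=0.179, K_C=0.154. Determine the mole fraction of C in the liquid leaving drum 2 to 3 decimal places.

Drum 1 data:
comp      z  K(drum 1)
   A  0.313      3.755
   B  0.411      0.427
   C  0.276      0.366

Drum 1:
Rachford–Rice: g(ψ₁) = Σ zᵢ(Kᵢ−1)/(1+ψ₁(Kᵢ−1)) = 0.
g(0) = ΣzᵢKᵢ − 1 = 0.452 and g(1) = 1 − Σzᵢ/Kᵢ = -0.800, so a root lies in (0, 1).
Iterate (Newton) starting at ψ₁ = 0.5:
  ψ₁ = 0.500: g = -0.2236, g' = -0.923 → ψ₁ = 0.258
  ψ₁ = 0.258: g = 0.0187, g' = -1.156 → ψ₁ = 0.274
Converged at ψ₁ = 0.274.
Drum-1 compositions:
  A: x = 0.178, y = 0.670
  B: x = 0.488, y = 0.208
  C: x = 0.334, y = 0.122
Drum-2 feed = drum-1 vapor: z₂ = (0.6695, 0.2082, 0.1223).
Drum 2:
Let ψ₂ = V/F and solve Σ zᵢ(Kᵢ−1)/(1+ψ₂(Kᵢ−1)) = 0.
g(0) = ΣzᵢKᵢ − 1 = 0.112 and g(1) = 1 − Σzᵢ/Kᵢ = -1.382, so a root lies in (0, 1).
Iterate (Newton) starting at ψ₂ = 0.5:
  ψ₂ = 0.500: g = -0.1694, g' = -0.801 → ψ₂ = 0.288
  ψ₂ = 0.288: g = -0.0296, g' = -0.558 → ψ₂ = 0.235
  ψ₂ = 0.235: g = -0.0009, g' = -0.525 → ψ₂ = 0.234
Converged at ψ₂ = 0.234.
  A: x = 0.590, y = 0.930
  B: x = 0.258, y = 0.046
  C: x = 0.152, y = 0.023

x_C (drum 2) = 0.152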